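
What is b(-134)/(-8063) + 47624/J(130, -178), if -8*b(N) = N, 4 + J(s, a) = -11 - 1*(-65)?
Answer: 767982949/806300 ≈ 952.48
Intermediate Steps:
J(s, a) = 50 (J(s, a) = -4 + (-11 - 1*(-65)) = -4 + (-11 + 65) = -4 + 54 = 50)
b(N) = -N/8
b(-134)/(-8063) + 47624/J(130, -178) = -⅛*(-134)/(-8063) + 47624/50 = (67/4)*(-1/8063) + 47624*(1/50) = -67/32252 + 23812/25 = 767982949/806300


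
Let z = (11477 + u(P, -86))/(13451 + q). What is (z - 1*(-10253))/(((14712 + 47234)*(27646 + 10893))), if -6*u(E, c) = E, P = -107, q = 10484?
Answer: 1472502299/342845451347340 ≈ 4.2949e-6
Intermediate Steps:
u(E, c) = -E/6
z = 68969/143610 (z = (11477 - ⅙*(-107))/(13451 + 10484) = (11477 + 107/6)/23935 = (68969/6)*(1/23935) = 68969/143610 ≈ 0.48025)
(z - 1*(-10253))/(((14712 + 47234)*(27646 + 10893))) = (68969/143610 - 1*(-10253))/(((14712 + 47234)*(27646 + 10893))) = (68969/143610 + 10253)/((61946*38539)) = (1472502299/143610)/2387336894 = (1472502299/143610)*(1/2387336894) = 1472502299/342845451347340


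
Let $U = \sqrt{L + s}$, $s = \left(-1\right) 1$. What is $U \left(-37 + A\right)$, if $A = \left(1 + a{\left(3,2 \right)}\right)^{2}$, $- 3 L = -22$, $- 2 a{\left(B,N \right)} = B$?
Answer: $- \frac{49 \sqrt{57}}{4} \approx -92.485$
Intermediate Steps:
$a{\left(B,N \right)} = - \frac{B}{2}$
$s = -1$
$L = \frac{22}{3}$ ($L = \left(- \frac{1}{3}\right) \left(-22\right) = \frac{22}{3} \approx 7.3333$)
$A = \frac{1}{4}$ ($A = \left(1 - \frac{3}{2}\right)^{2} = \left(- \frac{1}{2}\right)^{2} = \frac{1}{4} \approx 0.25$)
$U = \frac{\sqrt{57}}{3}$ ($U = \sqrt{\frac{22}{3} - 1} = \sqrt{\frac{19}{3}} = \frac{\sqrt{57}}{3} \approx 2.5166$)
$U \left(-37 + A\right) = \frac{\sqrt{57}}{3} \left(-37 + \frac{1}{4}\right) = \frac{\sqrt{57}}{3} \left(- \frac{147}{4}\right) = - \frac{49 \sqrt{57}}{4}$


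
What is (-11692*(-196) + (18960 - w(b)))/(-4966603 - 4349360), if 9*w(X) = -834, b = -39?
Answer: -6932054/27947889 ≈ -0.24803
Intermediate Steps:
w(X) = -278/3 (w(X) = (⅑)*(-834) = -278/3)
(-11692*(-196) + (18960 - w(b)))/(-4966603 - 4349360) = (-11692*(-196) + (18960 - 1*(-278/3)))/(-4966603 - 4349360) = (2291632 + (18960 + 278/3))/(-9315963) = (2291632 + 57158/3)*(-1/9315963) = (6932054/3)*(-1/9315963) = -6932054/27947889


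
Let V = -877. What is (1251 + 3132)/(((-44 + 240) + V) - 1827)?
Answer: -1461/836 ≈ -1.7476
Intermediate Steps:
(1251 + 3132)/(((-44 + 240) + V) - 1827) = (1251 + 3132)/(((-44 + 240) - 877) - 1827) = 4383/((196 - 877) - 1827) = 4383/(-681 - 1827) = 4383/(-2508) = 4383*(-1/2508) = -1461/836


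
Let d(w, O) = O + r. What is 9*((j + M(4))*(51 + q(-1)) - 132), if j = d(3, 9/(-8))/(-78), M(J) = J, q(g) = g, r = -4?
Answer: 66723/104 ≈ 641.57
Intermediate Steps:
d(w, O) = -4 + O (d(w, O) = O - 4 = -4 + O)
j = 41/624 (j = (-4 + 9/(-8))/(-78) = (-4 + 9*(-1/8))*(-1/78) = (-4 - 9/8)*(-1/78) = -41/8*(-1/78) = 41/624 ≈ 0.065705)
9*((j + M(4))*(51 + q(-1)) - 132) = 9*((41/624 + 4)*(51 - 1) - 132) = 9*((2537/624)*50 - 132) = 9*(63425/312 - 132) = 9*(22241/312) = 66723/104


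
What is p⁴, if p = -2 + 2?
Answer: 0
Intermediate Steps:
p = 0
p⁴ = 0⁴ = 0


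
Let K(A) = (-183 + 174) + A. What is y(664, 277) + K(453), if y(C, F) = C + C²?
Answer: 442004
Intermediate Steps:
K(A) = -9 + A
y(664, 277) + K(453) = 664*(1 + 664) + (-9 + 453) = 664*665 + 444 = 441560 + 444 = 442004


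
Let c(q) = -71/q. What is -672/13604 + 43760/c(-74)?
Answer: 11013242312/241471 ≈ 45609.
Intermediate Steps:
-672/13604 + 43760/c(-74) = -672/13604 + 43760/((-71/(-74))) = -672*1/13604 + 43760/((-71*(-1/74))) = -168/3401 + 43760/(71/74) = -168/3401 + 43760*(74/71) = -168/3401 + 3238240/71 = 11013242312/241471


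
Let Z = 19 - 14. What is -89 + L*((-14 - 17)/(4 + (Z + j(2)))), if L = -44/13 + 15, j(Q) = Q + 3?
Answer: -20879/182 ≈ -114.72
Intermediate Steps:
Z = 5
j(Q) = 3 + Q
L = 151/13 (L = -44*1/13 + 15 = -44/13 + 15 = 151/13 ≈ 11.615)
-89 + L*((-14 - 17)/(4 + (Z + j(2)))) = -89 + 151*((-14 - 17)/(4 + (5 + (3 + 2))))/13 = -89 + 151*(-31/(4 + (5 + 5)))/13 = -89 + 151*(-31/(4 + 10))/13 = -89 + 151*(-31/14)/13 = -89 + 151*(-31*1/14)/13 = -89 + (151/13)*(-31/14) = -89 - 4681/182 = -20879/182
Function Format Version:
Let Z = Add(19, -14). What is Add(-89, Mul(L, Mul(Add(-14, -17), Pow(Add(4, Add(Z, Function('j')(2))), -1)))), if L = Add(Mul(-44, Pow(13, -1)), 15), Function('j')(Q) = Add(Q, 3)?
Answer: Rational(-20879, 182) ≈ -114.72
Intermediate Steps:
Z = 5
Function('j')(Q) = Add(3, Q)
L = Rational(151, 13) (L = Add(Mul(-44, Rational(1, 13)), 15) = Add(Rational(-44, 13), 15) = Rational(151, 13) ≈ 11.615)
Add(-89, Mul(L, Mul(Add(-14, -17), Pow(Add(4, Add(Z, Function('j')(2))), -1)))) = Add(-89, Mul(Rational(151, 13), Mul(Add(-14, -17), Pow(Add(4, Add(5, Add(3, 2))), -1)))) = Add(-89, Mul(Rational(151, 13), Mul(-31, Pow(Add(4, Add(5, 5)), -1)))) = Add(-89, Mul(Rational(151, 13), Mul(-31, Pow(Add(4, 10), -1)))) = Add(-89, Mul(Rational(151, 13), Mul(-31, Pow(14, -1)))) = Add(-89, Mul(Rational(151, 13), Mul(-31, Rational(1, 14)))) = Add(-89, Mul(Rational(151, 13), Rational(-31, 14))) = Add(-89, Rational(-4681, 182)) = Rational(-20879, 182)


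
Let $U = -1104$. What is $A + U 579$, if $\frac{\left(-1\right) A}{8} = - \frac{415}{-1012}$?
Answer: $- \frac{161722478}{253} \approx -6.3922 \cdot 10^{5}$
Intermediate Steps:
$A = - \frac{830}{253}$ ($A = - 8 \left(- \frac{415}{-1012}\right) = - 8 \left(\left(-415\right) \left(- \frac{1}{1012}\right)\right) = \left(-8\right) \frac{415}{1012} = - \frac{830}{253} \approx -3.2806$)
$A + U 579 = - \frac{830}{253} - 639216 = - \frac{161722478}{253}$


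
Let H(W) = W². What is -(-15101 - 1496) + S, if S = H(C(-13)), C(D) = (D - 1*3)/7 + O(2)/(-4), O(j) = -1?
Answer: 13015297/784 ≈ 16601.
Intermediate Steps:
C(D) = -5/28 + D/7 (C(D) = (D - 1*3)/7 - 1/(-4) = (D - 3)*(⅐) - 1*(-¼) = (-3 + D)*(⅐) + ¼ = (-3/7 + D/7) + ¼ = -5/28 + D/7)
S = 3249/784 (S = (-5/28 + (⅐)*(-13))² = (-5/28 - 13/7)² = (-57/28)² = 3249/784 ≈ 4.1441)
-(-15101 - 1496) + S = -(-15101 - 1496) + 3249/784 = -1*(-16597) + 3249/784 = 16597 + 3249/784 = 13015297/784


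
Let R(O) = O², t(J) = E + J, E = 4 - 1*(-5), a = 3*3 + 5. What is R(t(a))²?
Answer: 279841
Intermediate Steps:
a = 14 (a = 9 + 5 = 14)
E = 9 (E = 4 + 5 = 9)
t(J) = 9 + J
R(t(a))² = ((9 + 14)²)² = (23²)² = 529² = 279841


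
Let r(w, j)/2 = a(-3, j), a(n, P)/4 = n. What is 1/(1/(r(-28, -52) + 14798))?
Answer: 14774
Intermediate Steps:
a(n, P) = 4*n
r(w, j) = -24 (r(w, j) = 2*(4*(-3)) = 2*(-12) = -24)
1/(1/(r(-28, -52) + 14798)) = 1/(1/(-24 + 14798)) = 1/(1/14774) = 14774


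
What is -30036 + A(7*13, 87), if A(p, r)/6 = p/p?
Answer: -30030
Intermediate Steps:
A(p, r) = 6 (A(p, r) = 6*(p/p) = 6*1 = 6)
-30036 + A(7*13, 87) = -30036 + 6 = -30030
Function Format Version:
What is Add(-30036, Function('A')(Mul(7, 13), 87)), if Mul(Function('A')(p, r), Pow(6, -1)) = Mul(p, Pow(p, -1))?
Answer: -30030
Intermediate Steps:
Function('A')(p, r) = 6 (Function('A')(p, r) = Mul(6, Mul(p, Pow(p, -1))) = Mul(6, 1) = 6)
Add(-30036, Function('A')(Mul(7, 13), 87)) = Add(-30036, 6) = -30030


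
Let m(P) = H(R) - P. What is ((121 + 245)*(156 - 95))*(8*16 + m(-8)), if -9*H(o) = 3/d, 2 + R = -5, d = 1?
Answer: 3028894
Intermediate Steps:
R = -7 (R = -2 - 5 = -7)
H(o) = -⅓ (H(o) = -1/(3*1) = -1/3 = -⅑*3 = -⅓)
m(P) = -⅓ - P
((121 + 245)*(156 - 95))*(8*16 + m(-8)) = ((121 + 245)*(156 - 95))*(8*16 + (-⅓ - 1*(-8))) = (366*61)*(128 + (-⅓ + 8)) = 22326*(128 + 23/3) = 22326*(407/3) = 3028894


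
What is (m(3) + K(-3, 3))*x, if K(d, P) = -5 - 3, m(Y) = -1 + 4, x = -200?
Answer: 1000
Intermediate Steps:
m(Y) = 3
K(d, P) = -8
(m(3) + K(-3, 3))*x = (3 - 8)*(-200) = -5*(-200) = 1000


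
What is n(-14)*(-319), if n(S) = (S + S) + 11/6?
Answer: 50083/6 ≈ 8347.2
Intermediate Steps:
n(S) = 11/6 + 2*S (n(S) = 2*S + 11*(⅙) = 2*S + 11/6 = 11/6 + 2*S)
n(-14)*(-319) = (11/6 + 2*(-14))*(-319) = (11/6 - 28)*(-319) = -157/6*(-319) = 50083/6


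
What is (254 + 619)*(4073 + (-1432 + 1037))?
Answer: 3210894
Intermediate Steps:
(254 + 619)*(4073 + (-1432 + 1037)) = 873*(4073 - 395) = 873*3678 = 3210894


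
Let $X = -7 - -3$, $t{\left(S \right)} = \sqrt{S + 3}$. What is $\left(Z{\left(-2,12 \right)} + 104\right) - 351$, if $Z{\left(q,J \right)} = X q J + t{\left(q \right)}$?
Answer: $-150$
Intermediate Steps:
$t{\left(S \right)} = \sqrt{3 + S}$
$X = -4$ ($X = -7 + 3 = -4$)
$Z{\left(q,J \right)} = \sqrt{3 + q} - 4 J q$ ($Z{\left(q,J \right)} = - 4 q J + \sqrt{3 + q} = - 4 J q + \sqrt{3 + q} = \sqrt{3 + q} - 4 J q$)
$\left(Z{\left(-2,12 \right)} + 104\right) - 351 = \left(\left(\sqrt{3 - 2} - 48 \left(-2\right)\right) + 104\right) - 351 = \left(\left(\sqrt{1} + 96\right) + 104\right) - 351 = \left(\left(1 + 96\right) + 104\right) - 351 = \left(97 + 104\right) - 351 = 201 - 351 = -150$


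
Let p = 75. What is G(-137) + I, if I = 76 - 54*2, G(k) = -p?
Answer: -107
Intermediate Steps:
G(k) = -75 (G(k) = -1*75 = -75)
I = -32 (I = 76 - 108 = -32)
G(-137) + I = -75 - 32 = -107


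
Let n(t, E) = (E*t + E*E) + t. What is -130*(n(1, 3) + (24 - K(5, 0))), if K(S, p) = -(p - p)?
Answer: -4810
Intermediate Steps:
K(S, p) = 0 (K(S, p) = -1*0 = 0)
n(t, E) = t + E² + E*t (n(t, E) = (E*t + E²) + t = (E² + E*t) + t = t + E² + E*t)
-130*(n(1, 3) + (24 - K(5, 0))) = -130*((1 + 3² + 3*1) + (24 - 1*0)) = -130*((1 + 9 + 3) + (24 + 0)) = -130*(13 + 24) = -130*37 = -4810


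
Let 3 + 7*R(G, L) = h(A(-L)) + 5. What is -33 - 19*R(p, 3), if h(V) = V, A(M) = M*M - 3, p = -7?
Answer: -383/7 ≈ -54.714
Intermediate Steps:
A(M) = -3 + M² (A(M) = M² - 3 = -3 + M²)
R(G, L) = -⅐ + L²/7 (R(G, L) = -3/7 + ((-3 + (-L)²) + 5)/7 = -3/7 + ((-3 + L²) + 5)/7 = -3/7 + (2 + L²)/7 = -3/7 + (2/7 + L²/7) = -⅐ + L²/7)
-33 - 19*R(p, 3) = -33 - 19*(-⅐ + (⅐)*3²) = -33 - 19*(-⅐ + (⅐)*9) = -33 - 19*(-⅐ + 9/7) = -33 - 19*8/7 = -33 - 152/7 = -383/7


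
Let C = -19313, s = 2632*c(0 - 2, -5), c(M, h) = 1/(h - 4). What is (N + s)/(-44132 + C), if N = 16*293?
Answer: -7912/114201 ≈ -0.069281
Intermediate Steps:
c(M, h) = 1/(-4 + h)
N = 4688
s = -2632/9 (s = 2632/(-4 - 5) = 2632/(-9) = 2632*(-1/9) = -2632/9 ≈ -292.44)
(N + s)/(-44132 + C) = (4688 - 2632/9)/(-44132 - 19313) = (39560/9)/(-63445) = (39560/9)*(-1/63445) = -7912/114201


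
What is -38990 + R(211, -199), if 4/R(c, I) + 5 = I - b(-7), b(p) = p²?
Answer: -9864474/253 ≈ -38990.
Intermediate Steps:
R(c, I) = 4/(-54 + I) (R(c, I) = 4/(-5 + (I - 1*(-7)²)) = 4/(-5 + (I - 1*49)) = 4/(-5 + (I - 49)) = 4/(-5 + (-49 + I)) = 4/(-54 + I))
-38990 + R(211, -199) = -38990 + 4/(-54 - 199) = -38990 + 4/(-253) = -38990 + 4*(-1/253) = -38990 - 4/253 = -9864474/253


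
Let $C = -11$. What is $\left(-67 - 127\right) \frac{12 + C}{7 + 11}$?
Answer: $- \frac{97}{9} \approx -10.778$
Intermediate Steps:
$\left(-67 - 127\right) \frac{12 + C}{7 + 11} = \left(-67 - 127\right) \frac{12 - 11}{7 + 11} = - 194 \cdot 1 \cdot \frac{1}{18} = \left(-194\right) \frac{1}{18} = - \frac{97}{9}$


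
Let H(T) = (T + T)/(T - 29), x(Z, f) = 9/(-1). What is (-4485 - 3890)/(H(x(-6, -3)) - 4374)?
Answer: 159125/83097 ≈ 1.9149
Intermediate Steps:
x(Z, f) = -9 (x(Z, f) = 9*(-1) = -9)
H(T) = 2*T/(-29 + T) (H(T) = (2*T)/(-29 + T) = 2*T/(-29 + T))
(-4485 - 3890)/(H(x(-6, -3)) - 4374) = (-4485 - 3890)/(2*(-9)/(-29 - 9) - 4374) = -8375/(2*(-9)/(-38) - 4374) = -8375/(2*(-9)*(-1/38) - 4374) = -8375/(9/19 - 4374) = -8375/(-83097/19) = -8375*(-19/83097) = 159125/83097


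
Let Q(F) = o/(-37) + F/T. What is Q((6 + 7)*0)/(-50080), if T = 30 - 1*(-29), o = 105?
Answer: 21/370592 ≈ 5.6666e-5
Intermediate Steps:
T = 59 (T = 30 + 29 = 59)
Q(F) = -105/37 + F/59 (Q(F) = 105/(-37) + F/59 = 105*(-1/37) + F*(1/59) = -105/37 + F/59)
Q((6 + 7)*0)/(-50080) = (-105/37 + ((6 + 7)*0)/59)/(-50080) = (-105/37 + (13*0)/59)*(-1/50080) = (-105/37 + (1/59)*0)*(-1/50080) = (-105/37 + 0)*(-1/50080) = -105/37*(-1/50080) = 21/370592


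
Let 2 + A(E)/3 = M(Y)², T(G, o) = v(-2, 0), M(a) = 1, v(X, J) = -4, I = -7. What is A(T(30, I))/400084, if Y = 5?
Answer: -3/400084 ≈ -7.4984e-6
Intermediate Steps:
T(G, o) = -4
A(E) = -3 (A(E) = -6 + 3*1² = -6 + 3*1 = -6 + 3 = -3)
A(T(30, I))/400084 = -3/400084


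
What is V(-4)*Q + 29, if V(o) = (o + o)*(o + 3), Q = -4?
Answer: -3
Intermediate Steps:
V(o) = 2*o*(3 + o) (V(o) = (2*o)*(3 + o) = 2*o*(3 + o))
V(-4)*Q + 29 = (2*(-4)*(3 - 4))*(-4) + 29 = (2*(-4)*(-1))*(-4) + 29 = 8*(-4) + 29 = -32 + 29 = -3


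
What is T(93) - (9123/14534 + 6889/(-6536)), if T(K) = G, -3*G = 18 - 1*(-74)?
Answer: -2330443/77064 ≈ -30.240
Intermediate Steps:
G = -92/3 (G = -(18 - 1*(-74))/3 = -(18 + 74)/3 = -⅓*92 = -92/3 ≈ -30.667)
T(K) = -92/3
T(93) - (9123/14534 + 6889/(-6536)) = -92/3 - (9123/14534 + 6889/(-6536)) = -92/3 - (9123*(1/14534) + 6889*(-1/6536)) = -92/3 - (9123/14534 - 6889/6536) = -92/3 - 1*(-10951/25688) = -92/3 + 10951/25688 = -2330443/77064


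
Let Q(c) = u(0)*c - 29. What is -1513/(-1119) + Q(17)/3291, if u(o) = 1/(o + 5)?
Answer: 8251061/6137715 ≈ 1.3443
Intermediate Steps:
u(o) = 1/(5 + o)
Q(c) = -29 + c/5 (Q(c) = c/(5 + 0) - 29 = c/5 - 29 = -29 + c/5)
-1513/(-1119) + Q(17)/3291 = -1513/(-1119) + (-29 + (⅕)*17)/3291 = -1513*(-1/1119) + (-29 + 17/5)*(1/3291) = 1513/1119 - 128/5*1/3291 = 1513/1119 - 128/16455 = 8251061/6137715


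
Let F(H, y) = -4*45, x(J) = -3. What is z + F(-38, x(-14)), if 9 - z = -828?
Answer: 657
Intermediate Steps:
F(H, y) = -180
z = 837 (z = 9 - 1*(-828) = 9 + 828 = 837)
z + F(-38, x(-14)) = 837 - 180 = 657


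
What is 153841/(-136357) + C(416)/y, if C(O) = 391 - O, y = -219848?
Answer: -33818227243/29977813736 ≈ -1.1281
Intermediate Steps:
153841/(-136357) + C(416)/y = 153841/(-136357) + (391 - 1*416)/(-219848) = 153841*(-1/136357) + (391 - 416)*(-1/219848) = -153841/136357 - 25*(-1/219848) = -153841/136357 + 25/219848 = -33818227243/29977813736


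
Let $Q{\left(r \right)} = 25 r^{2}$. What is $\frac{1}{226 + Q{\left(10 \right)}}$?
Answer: $\frac{1}{2726} \approx 0.00036684$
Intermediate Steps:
$\frac{1}{226 + Q{\left(10 \right)}} = \frac{1}{226 + 25 \cdot 10^{2}} = \frac{1}{226 + 25 \cdot 100} = \frac{1}{226 + 2500} = \frac{1}{2726}$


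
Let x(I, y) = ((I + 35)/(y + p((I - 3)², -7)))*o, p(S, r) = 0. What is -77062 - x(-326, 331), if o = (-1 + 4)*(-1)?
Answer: -25508395/331 ≈ -77065.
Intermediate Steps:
o = -3 (o = 3*(-1) = -3)
x(I, y) = -3*(35 + I)/y (x(I, y) = ((I + 35)/(y + 0))*(-3) = ((35 + I)/y)*(-3) = -3*(35 + I)/y)
-77062 - x(-326, 331) = -77062 - 3*(-35 - 1*(-326))/331 = -77062 - 3*(-35 + 326)/331 = -77062 - 3*291/331 = -77062 - 1*873/331 = -77062 - 873/331 = -25508395/331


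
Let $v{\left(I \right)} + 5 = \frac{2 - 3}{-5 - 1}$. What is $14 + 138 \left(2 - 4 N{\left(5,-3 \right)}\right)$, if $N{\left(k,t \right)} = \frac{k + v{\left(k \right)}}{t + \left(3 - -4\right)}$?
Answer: $267$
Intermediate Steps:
$v{\left(I \right)} = - \frac{29}{6}$ ($v{\left(I \right)} = -5 + \frac{2 - 3}{-5 - 1} = -5 - \frac{1}{-6} = -5 - - \frac{1}{6} = -5 + \frac{1}{6} = - \frac{29}{6}$)
$N{\left(k,t \right)} = \frac{- \frac{29}{6} + k}{7 + t}$ ($N{\left(k,t \right)} = \frac{k - \frac{29}{6}}{t + \left(3 - -4\right)} = \frac{- \frac{29}{6} + k}{t + \left(3 + 4\right)} = \frac{- \frac{29}{6} + k}{t + 7} = \frac{- \frac{29}{6} + k}{7 + t}$)
$14 + 138 \left(2 - 4 N{\left(5,-3 \right)}\right) = 14 + 138 \left(2 - 4 \frac{- \frac{29}{6} + 5}{7 - 3}\right) = 14 + 138 \left(2 - 4 \cdot \frac{1}{4} \cdot \frac{1}{6}\right) = 14 + 138 \left(2 - \frac{1}{6}\right) = 14 + 138 \cdot \frac{11}{6} = 14 + 253 = 267$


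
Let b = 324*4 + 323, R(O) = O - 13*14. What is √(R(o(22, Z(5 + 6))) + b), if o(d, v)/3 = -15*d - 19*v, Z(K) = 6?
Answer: √105 ≈ 10.247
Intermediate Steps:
o(d, v) = -57*v - 45*d (o(d, v) = 3*(-15*d - 19*v) = 3*(-19*v - 15*d) = -57*v - 45*d)
R(O) = -182 + O (R(O) = O - 182 = -182 + O)
b = 1619 (b = 1296 + 323 = 1619)
√(R(o(22, Z(5 + 6))) + b) = √((-182 + (-57*6 - 45*22)) + 1619) = √((-182 + (-342 - 990)) + 1619) = √((-182 - 1332) + 1619) = √(-1514 + 1619) = √105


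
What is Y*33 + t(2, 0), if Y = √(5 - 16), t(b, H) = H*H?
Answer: 33*I*√11 ≈ 109.45*I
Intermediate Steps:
t(b, H) = H²
Y = I*√11 (Y = √(-11) = I*√11 ≈ 3.3166*I)
Y*33 + t(2, 0) = (I*√11)*33 + 0² = 33*I*√11 + 0 = 33*I*√11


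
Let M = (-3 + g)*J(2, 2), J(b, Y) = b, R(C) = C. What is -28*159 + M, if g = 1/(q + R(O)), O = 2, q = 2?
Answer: -8915/2 ≈ -4457.5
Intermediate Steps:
g = ¼ (g = 1/(2 + 2) = 1/4 = ¼ ≈ 0.25000)
M = -11/2 (M = (-3 + ¼)*2 = -11/4*2 = -11/2 ≈ -5.5000)
-28*159 + M = -28*159 - 11/2 = -4452 - 11/2 = -8915/2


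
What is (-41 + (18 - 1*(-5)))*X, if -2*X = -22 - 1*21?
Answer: -387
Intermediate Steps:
X = 43/2 (X = -(-22 - 1*21)/2 = -(-22 - 21)/2 = -½*(-43) = 43/2 ≈ 21.500)
(-41 + (18 - 1*(-5)))*X = (-41 + (18 - 1*(-5)))*(43/2) = (-41 + (18 + 5))*(43/2) = (-41 + 23)*(43/2) = -18*43/2 = -387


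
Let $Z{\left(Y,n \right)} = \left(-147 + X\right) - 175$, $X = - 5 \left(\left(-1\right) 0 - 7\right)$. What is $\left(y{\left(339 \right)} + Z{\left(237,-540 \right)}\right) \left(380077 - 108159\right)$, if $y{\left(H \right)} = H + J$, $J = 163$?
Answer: $58462370$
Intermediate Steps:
$X = 35$ ($X = - 5 \left(0 - 7\right) = \left(-5\right) \left(-7\right) = 35$)
$y{\left(H \right)} = 163 + H$ ($y{\left(H \right)} = H + 163 = 163 + H$)
$Z{\left(Y,n \right)} = -287$ ($Z{\left(Y,n \right)} = \left(-147 + 35\right) - 175 = -112 - 175 = -287$)
$\left(y{\left(339 \right)} + Z{\left(237,-540 \right)}\right) \left(380077 - 108159\right) = \left(\left(163 + 339\right) - 287\right) \left(380077 - 108159\right) = \left(502 - 287\right) 271918 = 215 \cdot 271918 = 58462370$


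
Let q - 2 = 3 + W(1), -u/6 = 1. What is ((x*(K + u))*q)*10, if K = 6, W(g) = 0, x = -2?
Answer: 0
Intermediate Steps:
u = -6 (u = -6*1 = -6)
q = 5 (q = 2 + (3 + 0) = 2 + 3 = 5)
((x*(K + u))*q)*10 = (-2*(6 - 6)*5)*10 = (-2*0*5)*10 = (0*5)*10 = 0*10 = 0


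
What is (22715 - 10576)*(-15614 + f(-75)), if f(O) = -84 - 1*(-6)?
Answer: -190485188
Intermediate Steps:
f(O) = -78 (f(O) = -84 + 6 = -78)
(22715 - 10576)*(-15614 + f(-75)) = (22715 - 10576)*(-15614 - 78) = 12139*(-15692) = -190485188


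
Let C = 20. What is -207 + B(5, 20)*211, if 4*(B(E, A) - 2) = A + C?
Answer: 2325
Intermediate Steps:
B(E, A) = 7 + A/4 (B(E, A) = 2 + (A + 20)/4 = 2 + (20 + A)/4 = 2 + (5 + A/4) = 7 + A/4)
-207 + B(5, 20)*211 = -207 + (7 + (¼)*20)*211 = -207 + (7 + 5)*211 = -207 + 12*211 = -207 + 2532 = 2325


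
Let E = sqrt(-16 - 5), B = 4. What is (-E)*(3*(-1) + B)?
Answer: -I*sqrt(21) ≈ -4.5826*I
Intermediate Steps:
E = I*sqrt(21) (E = sqrt(-21) = I*sqrt(21) ≈ 4.5826*I)
(-E)*(3*(-1) + B) = (-I*sqrt(21))*(3*(-1) + 4) = (-I*sqrt(21))*(-3 + 4) = -I*sqrt(21)*1 = -I*sqrt(21)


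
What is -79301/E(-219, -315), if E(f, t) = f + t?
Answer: 79301/534 ≈ 148.50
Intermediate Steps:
-79301/E(-219, -315) = -79301/(-219 - 315) = -79301/(-534) = -79301*(-1/534) = 79301/534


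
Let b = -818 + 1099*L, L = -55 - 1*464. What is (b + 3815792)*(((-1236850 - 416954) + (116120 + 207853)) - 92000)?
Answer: -4613262909783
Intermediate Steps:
L = -519 (L = -55 - 464 = -519)
b = -571199 (b = -818 + 1099*(-519) = -818 - 570381 = -571199)
(b + 3815792)*(((-1236850 - 416954) + (116120 + 207853)) - 92000) = (-571199 + 3815792)*(((-1236850 - 416954) + (116120 + 207853)) - 92000) = 3244593*((-1653804 + 323973) - 92000) = 3244593*(-1329831 - 92000) = 3244593*(-1421831) = -4613262909783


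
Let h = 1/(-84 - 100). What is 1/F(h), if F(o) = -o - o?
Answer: 92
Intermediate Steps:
h = -1/184 (h = 1/(-184) = -1/184 ≈ -0.0054348)
F(o) = -2*o
1/F(h) = 1/(-2*(-1/184)) = 1/(1/92) = 92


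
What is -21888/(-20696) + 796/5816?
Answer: 4492957/3761498 ≈ 1.1945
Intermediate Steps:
-21888/(-20696) + 796/5816 = -21888*(-1/20696) + 796*(1/5816) = 2736/2587 + 199/1454 = 4492957/3761498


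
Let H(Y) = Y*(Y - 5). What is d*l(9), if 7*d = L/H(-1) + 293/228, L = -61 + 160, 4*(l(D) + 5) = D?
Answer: -44605/6384 ≈ -6.9870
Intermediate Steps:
l(D) = -5 + D/4
H(Y) = Y*(-5 + Y)
L = 99
d = 4055/1596 (d = (99/((-(-5 - 1))) + 293/228)/7 = (99/((-1*(-6))) + 293*(1/228))/7 = (99/6 + 293/228)/7 = (99*(1/6) + 293/228)/7 = (33/2 + 293/228)/7 = (1/7)*(4055/228) = 4055/1596 ≈ 2.5407)
d*l(9) = 4055*(-5 + (1/4)*9)/1596 = 4055*(-5 + 9/4)/1596 = (4055/1596)*(-11/4) = -44605/6384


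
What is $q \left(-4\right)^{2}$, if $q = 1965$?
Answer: $31440$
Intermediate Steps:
$q \left(-4\right)^{2} = 1965 \left(-4\right)^{2} = 1965 \cdot 16 = 31440$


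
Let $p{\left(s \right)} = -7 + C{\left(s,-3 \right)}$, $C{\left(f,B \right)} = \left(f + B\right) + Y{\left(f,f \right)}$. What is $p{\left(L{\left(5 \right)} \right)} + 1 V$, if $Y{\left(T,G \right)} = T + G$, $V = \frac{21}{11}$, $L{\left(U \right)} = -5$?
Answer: $- \frac{254}{11} \approx -23.091$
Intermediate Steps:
$V = \frac{21}{11}$ ($V = 21 \cdot \frac{1}{11} = \frac{21}{11} \approx 1.9091$)
$Y{\left(T,G \right)} = G + T$
$C{\left(f,B \right)} = B + 3 f$ ($C{\left(f,B \right)} = \left(f + B\right) + \left(f + f\right) = \left(B + f\right) + 2 f = B + 3 f$)
$p{\left(s \right)} = -10 + 3 s$ ($p{\left(s \right)} = -7 + \left(-3 + 3 s\right) = -10 + 3 s$)
$p{\left(L{\left(5 \right)} \right)} + 1 V = \left(-10 + 3 \left(-5\right)\right) + 1 \cdot \frac{21}{11} = \left(-10 - 15\right) + \frac{21}{11} = -25 + \frac{21}{11} = - \frac{254}{11}$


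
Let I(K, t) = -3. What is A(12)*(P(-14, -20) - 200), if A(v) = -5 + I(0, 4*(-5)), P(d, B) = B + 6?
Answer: 1712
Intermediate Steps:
P(d, B) = 6 + B
A(v) = -8 (A(v) = -5 - 3 = -8)
A(12)*(P(-14, -20) - 200) = -8*((6 - 20) - 200) = -8*(-14 - 200) = -8*(-214) = 1712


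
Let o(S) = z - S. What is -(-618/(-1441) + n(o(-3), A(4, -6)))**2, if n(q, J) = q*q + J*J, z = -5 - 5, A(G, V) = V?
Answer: -15154348609/2076481 ≈ -7298.1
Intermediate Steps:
z = -10
o(S) = -10 - S
n(q, J) = J**2 + q**2 (n(q, J) = q**2 + J**2 = J**2 + q**2)
-(-618/(-1441) + n(o(-3), A(4, -6)))**2 = -(-618/(-1441) + ((-6)**2 + (-10 - 1*(-3))**2))**2 = -(-618*(-1/1441) + (36 + (-10 + 3)**2))**2 = -(618/1441 + (36 + (-7)**2))**2 = -(618/1441 + (36 + 49))**2 = -(618/1441 + 85)**2 = -(123103/1441)**2 = -1*15154348609/2076481 = -15154348609/2076481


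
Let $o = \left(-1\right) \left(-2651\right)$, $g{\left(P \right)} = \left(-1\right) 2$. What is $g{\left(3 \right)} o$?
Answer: $-5302$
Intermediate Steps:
$g{\left(P \right)} = -2$
$o = 2651$
$g{\left(3 \right)} o = \left(-2\right) 2651 = -5302$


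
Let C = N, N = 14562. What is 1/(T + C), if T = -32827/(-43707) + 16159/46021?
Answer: 118319991/1723106120282 ≈ 6.8667e-5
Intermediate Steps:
C = 14562
T = 130411340/118319991 (T = -32827*(-1/43707) + 16159*(1/46021) = 1931/2571 + 16159/46021 = 130411340/118319991 ≈ 1.1022)
1/(T + C) = 1/(130411340/118319991 + 14562) = 1/(1723106120282/118319991) = 118319991/1723106120282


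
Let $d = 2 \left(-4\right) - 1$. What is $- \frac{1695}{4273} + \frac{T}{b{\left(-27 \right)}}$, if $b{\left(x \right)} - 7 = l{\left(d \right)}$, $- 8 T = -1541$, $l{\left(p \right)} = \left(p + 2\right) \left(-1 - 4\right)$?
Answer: $\frac{6015173}{1435728} \approx 4.1896$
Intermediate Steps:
$d = -9$ ($d = -8 - 1 = -9$)
$l{\left(p \right)} = -10 - 5 p$ ($l{\left(p \right)} = \left(2 + p\right) \left(-5\right) = -10 - 5 p$)
$T = \frac{1541}{8}$ ($T = \left(- \frac{1}{8}\right) \left(-1541\right) = \frac{1541}{8} \approx 192.63$)
$b{\left(x \right)} = 42$ ($b{\left(x \right)} = 7 - -35 = 7 + \left(-10 + 45\right) = 7 + 35 = 42$)
$- \frac{1695}{4273} + \frac{T}{b{\left(-27 \right)}} = - \frac{1695}{4273} + \frac{1541}{8 \cdot 42} = \left(-1695\right) \frac{1}{4273} + \frac{1541}{8} \cdot \frac{1}{42} = - \frac{1695}{4273} + \frac{1541}{336} = \frac{6015173}{1435728}$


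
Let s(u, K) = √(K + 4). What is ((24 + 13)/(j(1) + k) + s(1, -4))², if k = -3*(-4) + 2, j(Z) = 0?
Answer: 1369/196 ≈ 6.9847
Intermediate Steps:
s(u, K) = √(4 + K)
k = 14 (k = 12 + 2 = 14)
((24 + 13)/(j(1) + k) + s(1, -4))² = ((24 + 13)/(0 + 14) + √(4 - 4))² = (37/14 + √0)² = (37*(1/14) + 0)² = (37/14 + 0)² = (37/14)² = 1369/196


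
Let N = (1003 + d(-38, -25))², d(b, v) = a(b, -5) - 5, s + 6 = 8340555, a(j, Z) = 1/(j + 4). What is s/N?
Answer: 9641674644/1151312761 ≈ 8.3745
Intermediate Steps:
a(j, Z) = 1/(4 + j)
s = 8340549 (s = -6 + 8340555 = 8340549)
d(b, v) = -5 + 1/(4 + b) (d(b, v) = 1/(4 + b) - 5 = -5 + 1/(4 + b))
N = 1151312761/1156 (N = (1003 + (-19 - 5*(-38))/(4 - 38))² = (1003 + (-19 + 190)/(-34))² = (1003 - 1/34*171)² = (1003 - 171/34)² = (33931/34)² = 1151312761/1156 ≈ 9.9595e+5)
s/N = 8340549/(1151312761/1156) = 8340549*(1156/1151312761) = 9641674644/1151312761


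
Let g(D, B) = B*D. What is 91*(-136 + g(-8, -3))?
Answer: -10192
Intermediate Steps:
91*(-136 + g(-8, -3)) = 91*(-136 - 3*(-8)) = 91*(-136 + 24) = 91*(-112) = -10192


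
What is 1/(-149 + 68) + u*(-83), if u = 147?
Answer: -988282/81 ≈ -12201.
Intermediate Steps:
1/(-149 + 68) + u*(-83) = 1/(-149 + 68) + 147*(-83) = 1/(-81) - 12201 = -1/81 - 12201 = -988282/81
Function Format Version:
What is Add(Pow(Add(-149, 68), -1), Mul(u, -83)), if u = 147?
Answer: Rational(-988282, 81) ≈ -12201.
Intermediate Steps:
Add(Pow(Add(-149, 68), -1), Mul(u, -83)) = Add(Pow(Add(-149, 68), -1), Mul(147, -83)) = Add(Pow(-81, -1), -12201) = Add(Rational(-1, 81), -12201) = Rational(-988282, 81)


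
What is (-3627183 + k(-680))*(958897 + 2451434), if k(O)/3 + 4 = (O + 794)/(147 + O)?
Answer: -6593176815306687/533 ≈ -1.2370e+13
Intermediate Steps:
k(O) = -12 + 3*(794 + O)/(147 + O) (k(O) = -12 + 3*((O + 794)/(147 + O)) = -12 + 3*((794 + O)/(147 + O)) = -12 + 3*(794 + O)/(147 + O))
(-3627183 + k(-680))*(958897 + 2451434) = (-3627183 + 3*(206 - 3*(-680))/(147 - 680))*(958897 + 2451434) = (-3627183 + 3*(206 + 2040)/(-533))*3410331 = (-3627183 + 3*(-1/533)*2246)*3410331 = (-3627183 - 6738/533)*3410331 = -1933295277/533*3410331 = -6593176815306687/533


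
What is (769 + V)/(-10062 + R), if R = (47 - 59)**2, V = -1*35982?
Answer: 35213/9918 ≈ 3.5504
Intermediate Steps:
V = -35982
R = 144 (R = (-12)**2 = 144)
(769 + V)/(-10062 + R) = (769 - 35982)/(-10062 + 144) = -35213/(-9918) = -35213*(-1/9918) = 35213/9918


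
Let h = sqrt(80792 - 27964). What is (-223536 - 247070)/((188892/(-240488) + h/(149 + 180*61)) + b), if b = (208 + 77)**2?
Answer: -17112840542094395882906323524/2953589694353841686222652137 + 37862600274769131632*sqrt(13207)/2953589694353841686222652137 ≈ -5.7939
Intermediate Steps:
b = 81225 (b = 285**2 = 81225)
h = 2*sqrt(13207) (h = sqrt(52828) = 2*sqrt(13207) ≈ 229.84)
(-223536 - 247070)/((188892/(-240488) + h/(149 + 180*61)) + b) = (-223536 - 247070)/((188892/(-240488) + (2*sqrt(13207))/(149 + 180*61)) + 81225) = -470606/((188892*(-1/240488) + (2*sqrt(13207))/(149 + 10980)) + 81225) = -470606/((-47223/60122 + (2*sqrt(13207))/11129) + 81225) = -470606/((-47223/60122 + (2*sqrt(13207))*(1/11129)) + 81225) = -470606/((-47223/60122 + 2*sqrt(13207)/11129) + 81225) = -470606/(4883362227/60122 + 2*sqrt(13207)/11129)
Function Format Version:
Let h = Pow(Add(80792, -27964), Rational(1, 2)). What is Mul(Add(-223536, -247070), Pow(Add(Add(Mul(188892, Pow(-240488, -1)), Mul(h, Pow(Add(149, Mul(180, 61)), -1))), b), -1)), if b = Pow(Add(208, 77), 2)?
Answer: Add(Rational(-17112840542094395882906323524, 2953589694353841686222652137), Mul(Rational(37862600274769131632, 2953589694353841686222652137), Pow(13207, Rational(1, 2)))) ≈ -5.7939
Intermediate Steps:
b = 81225 (b = Pow(285, 2) = 81225)
h = Mul(2, Pow(13207, Rational(1, 2))) (h = Pow(52828, Rational(1, 2)) = Mul(2, Pow(13207, Rational(1, 2))) ≈ 229.84)
Mul(Add(-223536, -247070), Pow(Add(Add(Mul(188892, Pow(-240488, -1)), Mul(h, Pow(Add(149, Mul(180, 61)), -1))), b), -1)) = Mul(Add(-223536, -247070), Pow(Add(Add(Mul(188892, Pow(-240488, -1)), Mul(Mul(2, Pow(13207, Rational(1, 2))), Pow(Add(149, Mul(180, 61)), -1))), 81225), -1)) = Mul(-470606, Pow(Add(Add(Mul(188892, Rational(-1, 240488)), Mul(Mul(2, Pow(13207, Rational(1, 2))), Pow(Add(149, 10980), -1))), 81225), -1)) = Mul(-470606, Pow(Add(Add(Rational(-47223, 60122), Mul(Mul(2, Pow(13207, Rational(1, 2))), Pow(11129, -1))), 81225), -1)) = Mul(-470606, Pow(Add(Add(Rational(-47223, 60122), Mul(Mul(2, Pow(13207, Rational(1, 2))), Rational(1, 11129))), 81225), -1)) = Mul(-470606, Pow(Add(Add(Rational(-47223, 60122), Mul(Rational(2, 11129), Pow(13207, Rational(1, 2)))), 81225), -1)) = Mul(-470606, Pow(Add(Rational(4883362227, 60122), Mul(Rational(2, 11129), Pow(13207, Rational(1, 2)))), -1))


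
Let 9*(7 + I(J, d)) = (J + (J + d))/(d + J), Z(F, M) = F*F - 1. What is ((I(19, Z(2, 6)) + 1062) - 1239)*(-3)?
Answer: 36391/66 ≈ 551.38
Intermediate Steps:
Z(F, M) = -1 + F**2 (Z(F, M) = F**2 - 1 = -1 + F**2)
I(J, d) = -7 + (d + 2*J)/(9*(J + d)) (I(J, d) = -7 + ((J + (J + d))/(d + J))/9 = -7 + ((d + 2*J)/(J + d))/9 = -7 + (d + 2*J)/(9*(J + d)))
((I(19, Z(2, 6)) + 1062) - 1239)*(-3) = (((-62*(-1 + 2**2) - 61*19)/(9*(19 + (-1 + 2**2))) + 1062) - 1239)*(-3) = (((-62*(-1 + 4) - 1159)/(9*(19 + (-1 + 4))) + 1062) - 1239)*(-3) = (((-62*3 - 1159)/(9*(19 + 3)) + 1062) - 1239)*(-3) = (((1/9)*(-186 - 1159)/22 + 1062) - 1239)*(-3) = (((1/9)*(1/22)*(-1345) + 1062) - 1239)*(-3) = ((-1345/198 + 1062) - 1239)*(-3) = (208931/198 - 1239)*(-3) = -36391/198*(-3) = 36391/66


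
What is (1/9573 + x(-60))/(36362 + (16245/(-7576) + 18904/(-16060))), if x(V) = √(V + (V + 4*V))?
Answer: 30417640/10587213378817017 + 182505840*I*√10/1105945197829 ≈ 2.8731e-9 + 0.00052185*I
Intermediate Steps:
x(V) = √6*√V (x(V) = √(V + 5*V) = √(6*V) = √6*√V)
(1/9573 + x(-60))/(36362 + (16245/(-7576) + 18904/(-16060))) = (1/9573 + √6*√(-60))/(36362 + (16245/(-7576) + 18904/(-16060))) = (1/9573 + √6*(2*I*√15))/(36362 + (16245*(-1/7576) + 18904*(-1/16060))) = (1/9573 + 6*I*√10)/(36362 + (-16245/7576 - 4726/4015)) = (1/9573 + 6*I*√10)/(36362 - 101027851/30417640) = (1/9573 + 6*I*√10)/(1105945197829/30417640) = (1/9573 + 6*I*√10)*(30417640/1105945197829) = 30417640/10587213378817017 + 182505840*I*√10/1105945197829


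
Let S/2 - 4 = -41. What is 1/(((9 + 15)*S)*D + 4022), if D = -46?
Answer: 1/85718 ≈ 1.1666e-5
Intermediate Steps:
S = -74 (S = 8 + 2*(-41) = 8 - 82 = -74)
1/(((9 + 15)*S)*D + 4022) = 1/(((9 + 15)*(-74))*(-46) + 4022) = 1/((24*(-74))*(-46) + 4022) = 1/(-1776*(-46) + 4022) = 1/(81696 + 4022) = 1/85718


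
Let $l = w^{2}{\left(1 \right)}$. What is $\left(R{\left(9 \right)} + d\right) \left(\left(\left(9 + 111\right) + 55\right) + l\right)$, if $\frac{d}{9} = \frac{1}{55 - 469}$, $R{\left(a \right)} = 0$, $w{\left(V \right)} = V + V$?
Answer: $- \frac{179}{46} \approx -3.8913$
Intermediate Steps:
$w{\left(V \right)} = 2 V$
$l = 4$ ($l = \left(2 \cdot 1\right)^{2} = 2^{2} = 4$)
$d = - \frac{1}{46}$ ($d = \frac{9}{55 - 469} = \frac{9}{-414} = 9 \left(- \frac{1}{414}\right) = - \frac{1}{46} \approx -0.021739$)
$\left(R{\left(9 \right)} + d\right) \left(\left(\left(9 + 111\right) + 55\right) + l\right) = \left(0 - \frac{1}{46}\right) \left(\left(\left(9 + 111\right) + 55\right) + 4\right) = - \frac{\left(120 + 55\right) + 4}{46} = - \frac{175 + 4}{46} = \left(- \frac{1}{46}\right) 179 = - \frac{179}{46}$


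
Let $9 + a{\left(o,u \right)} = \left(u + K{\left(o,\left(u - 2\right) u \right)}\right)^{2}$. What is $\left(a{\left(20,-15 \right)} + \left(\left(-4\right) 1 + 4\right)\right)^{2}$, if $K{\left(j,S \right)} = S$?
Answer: $3316723281$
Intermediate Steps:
$a{\left(o,u \right)} = -9 + \left(u + u \left(-2 + u\right)\right)^{2}$ ($a{\left(o,u \right)} = -9 + \left(u + \left(u - 2\right) u\right)^{2} = -9 + \left(u + \left(-2 + u\right) u\right)^{2} = -9 + \left(u + u \left(-2 + u\right)\right)^{2}$)
$\left(a{\left(20,-15 \right)} + \left(\left(-4\right) 1 + 4\right)\right)^{2} = \left(\left(-9 + \left(-15\right)^{2} \left(-1 - 15\right)^{2}\right) + \left(\left(-4\right) 1 + 4\right)\right)^{2} = \left(\left(-9 + 225 \left(-16\right)^{2}\right) + \left(-4 + 4\right)\right)^{2} = \left(\left(-9 + 225 \cdot 256\right) + 0\right)^{2} = \left(\left(-9 + 57600\right) + 0\right)^{2} = \left(57591 + 0\right)^{2} = 57591^{2} = 3316723281$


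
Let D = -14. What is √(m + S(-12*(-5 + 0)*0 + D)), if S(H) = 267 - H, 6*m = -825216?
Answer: I*√137255 ≈ 370.48*I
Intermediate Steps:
m = -137536 (m = (⅙)*(-825216) = -137536)
√(m + S(-12*(-5 + 0)*0 + D)) = √(-137536 + (267 - (-12*(-5 + 0)*0 - 14))) = √(-137536 + (267 - (-(-60)*0 - 14))) = √(-137536 + (267 - (-12*0 - 14))) = √(-137536 + (267 - (0 - 14))) = √(-137536 + (267 - 1*(-14))) = √(-137536 + (267 + 14)) = √(-137536 + 281) = √(-137255) = I*√137255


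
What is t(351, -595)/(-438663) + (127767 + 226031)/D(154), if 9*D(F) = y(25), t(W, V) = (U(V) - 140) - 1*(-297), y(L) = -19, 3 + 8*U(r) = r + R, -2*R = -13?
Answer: -7449508427969/44451184 ≈ -1.6759e+5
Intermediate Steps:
R = 13/2 (R = -½*(-13) = 13/2 ≈ 6.5000)
U(r) = 7/16 + r/8 (U(r) = -3/8 + (r + 13/2)/8 = -3/8 + (13/2 + r)/8 = -3/8 + (13/16 + r/8) = 7/16 + r/8)
t(W, V) = 2519/16 + V/8 (t(W, V) = ((7/16 + V/8) - 140) - 1*(-297) = (-2233/16 + V/8) + 297 = 2519/16 + V/8)
D(F) = -19/9 (D(F) = (⅑)*(-19) = -19/9)
t(351, -595)/(-438663) + (127767 + 226031)/D(154) = (2519/16 + (⅛)*(-595))/(-438663) + (127767 + 226031)/(-19/9) = (2519/16 - 595/8)*(-1/438663) + 353798*(-9/19) = (1329/16)*(-1/438663) - 3184182/19 = -443/2339536 - 3184182/19 = -7449508427969/44451184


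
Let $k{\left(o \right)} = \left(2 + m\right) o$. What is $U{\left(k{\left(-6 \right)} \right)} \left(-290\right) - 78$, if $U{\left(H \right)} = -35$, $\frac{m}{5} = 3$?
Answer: $10072$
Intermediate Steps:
$m = 15$ ($m = 5 \cdot 3 = 15$)
$k{\left(o \right)} = 17 o$ ($k{\left(o \right)} = \left(2 + 15\right) o = 17 o$)
$U{\left(k{\left(-6 \right)} \right)} \left(-290\right) - 78 = \left(-35\right) \left(-290\right) - 78 = 10150 - 78 = 10072$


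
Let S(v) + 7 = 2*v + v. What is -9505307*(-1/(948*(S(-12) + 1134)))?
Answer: 9505307/1034268 ≈ 9.1904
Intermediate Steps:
S(v) = -7 + 3*v (S(v) = -7 + (2*v + v) = -7 + 3*v)
-9505307*(-1/(948*(S(-12) + 1134))) = -9505307*(-1/(948*((-7 + 3*(-12)) + 1134))) = -9505307*(-1/(948*((-7 - 36) + 1134))) = -9505307*(-1/(948*(-43 + 1134))) = -9505307/((-948*1091)) = -9505307/((-1*1034268)) = -9505307/(-1034268) = -9505307*(-1/1034268) = 9505307/1034268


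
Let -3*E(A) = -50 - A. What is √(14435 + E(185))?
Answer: 2*√32655/3 ≈ 120.47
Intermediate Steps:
E(A) = 50/3 + A/3 (E(A) = -(-50 - A)/3 = 50/3 + A/3)
√(14435 + E(185)) = √(14435 + (50/3 + (⅓)*185)) = √(14435 + (50/3 + 185/3)) = √(14435 + 235/3) = √(43540/3) = 2*√32655/3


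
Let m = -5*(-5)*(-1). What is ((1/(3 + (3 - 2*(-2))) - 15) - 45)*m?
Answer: 2995/2 ≈ 1497.5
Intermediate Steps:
m = -25 (m = 25*(-1) = -25)
((1/(3 + (3 - 2*(-2))) - 15) - 45)*m = ((1/(3 + (3 - 2*(-2))) - 15) - 45)*(-25) = ((1/(3 + (3 + 4)) - 15) - 45)*(-25) = ((1/(3 + 7) - 15) - 45)*(-25) = ((1/10 - 15) - 45)*(-25) = ((⅒ - 15) - 45)*(-25) = (-149/10 - 45)*(-25) = -599/10*(-25) = 2995/2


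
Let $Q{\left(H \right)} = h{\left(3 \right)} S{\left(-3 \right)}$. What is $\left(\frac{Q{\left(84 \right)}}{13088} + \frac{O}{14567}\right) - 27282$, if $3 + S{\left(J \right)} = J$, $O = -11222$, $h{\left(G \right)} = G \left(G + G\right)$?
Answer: $- \frac{1300385188861}{47663224} \approx -27283.0$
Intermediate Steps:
$h{\left(G \right)} = 2 G^{2}$ ($h{\left(G \right)} = G 2 G = 2 G^{2}$)
$S{\left(J \right)} = -3 + J$
$Q{\left(H \right)} = -108$ ($Q{\left(H \right)} = 2 \cdot 3^{2} \left(-3 - 3\right) = 2 \cdot 9 \left(-6\right) = 18 \left(-6\right) = -108$)
$\left(\frac{Q{\left(84 \right)}}{13088} + \frac{O}{14567}\right) - 27282 = \left(- \frac{108}{13088} - \frac{11222}{14567}\right) - 27282 = \left(\left(-108\right) \frac{1}{13088} - \frac{11222}{14567}\right) - 27282 = \left(- \frac{27}{3272} - \frac{11222}{14567}\right) - 27282 = - \frac{37111693}{47663224} - 27282 = - \frac{1300385188861}{47663224}$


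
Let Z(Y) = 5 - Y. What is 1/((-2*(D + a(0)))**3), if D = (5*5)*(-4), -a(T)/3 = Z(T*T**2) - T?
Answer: 1/12167000 ≈ 8.2190e-8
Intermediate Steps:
a(T) = -15 + 3*T + 3*T**3 (a(T) = -3*((5 - T*T**2) - T) = -3*((5 - T**3) - T) = -3*(5 - T - T**3) = -15 + 3*T + 3*T**3)
D = -100 (D = 25*(-4) = -100)
1/((-2*(D + a(0)))**3) = 1/((-2*(-100 + (-15 + 3*0 + 3*0**3)))**3) = 1/((-2*(-100 + (-15 + 0 + 3*0)))**3) = 1/((-2*(-100 + (-15 + 0 + 0)))**3) = 1/((-2*(-100 - 15))**3) = 1/((-2*(-115))**3) = 1/(230**3) = 1/12167000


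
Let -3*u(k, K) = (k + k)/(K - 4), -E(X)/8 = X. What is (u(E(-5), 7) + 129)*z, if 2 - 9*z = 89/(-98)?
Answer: 102695/2646 ≈ 38.811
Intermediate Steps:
E(X) = -8*X
z = 95/294 (z = 2/9 - 89/(9*(-98)) = 2/9 - 89*(-1)/(9*98) = 2/9 - 1/9*(-89/98) = 2/9 + 89/882 = 95/294 ≈ 0.32313)
u(k, K) = -2*k/(3*(-4 + K)) (u(k, K) = -(k + k)/(3*(K - 4)) = -2*k/(3*(-4 + K)))
(u(E(-5), 7) + 129)*z = (-2*(-8*(-5))/(-12 + 3*7) + 129)*(95/294) = (-2*40/(-12 + 21) + 129)*(95/294) = (-2*40/9 + 129)*(95/294) = (-2*40*1/9 + 129)*(95/294) = (-80/9 + 129)*(95/294) = (1081/9)*(95/294) = 102695/2646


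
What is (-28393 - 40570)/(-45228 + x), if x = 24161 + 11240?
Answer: 68963/9827 ≈ 7.0177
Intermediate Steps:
x = 35401
(-28393 - 40570)/(-45228 + x) = (-28393 - 40570)/(-45228 + 35401) = -68963/(-9827) = -68963*(-1/9827) = 68963/9827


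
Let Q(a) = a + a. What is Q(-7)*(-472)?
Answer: 6608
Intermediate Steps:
Q(a) = 2*a
Q(-7)*(-472) = (2*(-7))*(-472) = -14*(-472) = 6608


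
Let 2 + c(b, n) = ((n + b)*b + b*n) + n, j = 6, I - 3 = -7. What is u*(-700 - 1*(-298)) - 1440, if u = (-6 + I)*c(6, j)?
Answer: 448800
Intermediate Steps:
I = -4 (I = 3 - 7 = -4)
c(b, n) = -2 + n + b*n + b*(b + n) (c(b, n) = -2 + (((n + b)*b + b*n) + n) = -2 + (((b + n)*b + b*n) + n) = -2 + ((b*(b + n) + b*n) + n) = -2 + ((b*n + b*(b + n)) + n) = -2 + (n + b*n + b*(b + n)) = -2 + n + b*n + b*(b + n))
u = -1120 (u = (-6 - 4)*(-2 + 6 + 6² + 2*6*6) = -10*(-2 + 6 + 36 + 72) = -10*112 = -1120)
u*(-700 - 1*(-298)) - 1440 = -1120*(-700 - 1*(-298)) - 1440 = -1120*(-700 + 298) - 1440 = -1120*(-402) - 1440 = 450240 - 1440 = 448800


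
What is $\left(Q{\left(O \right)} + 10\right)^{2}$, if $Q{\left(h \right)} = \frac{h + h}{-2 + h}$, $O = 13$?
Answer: $\frac{18496}{121} \approx 152.86$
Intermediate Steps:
$Q{\left(h \right)} = \frac{2 h}{-2 + h}$
$\left(Q{\left(O \right)} + 10\right)^{2} = \left(2 \cdot 13 \frac{1}{-2 + 13} + 10\right)^{2} = \left(2 \cdot 13 \cdot \frac{1}{11} + 10\right)^{2} = \left(\frac{26}{11} + 10\right)^{2} = \left(\frac{136}{11}\right)^{2} = \frac{18496}{121}$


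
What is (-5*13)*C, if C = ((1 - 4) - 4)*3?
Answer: 1365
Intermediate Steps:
C = -21 (C = (-3 - 4)*3 = -7*3 = -21)
(-5*13)*C = -5*13*(-21) = -65*(-21) = 1365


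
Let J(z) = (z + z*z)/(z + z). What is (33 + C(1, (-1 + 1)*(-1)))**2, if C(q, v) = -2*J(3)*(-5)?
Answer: 2809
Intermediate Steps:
J(z) = (z + z**2)/(2*z) (J(z) = (z + z**2)/((2*z)) = (z + z**2)*(1/(2*z)) = (z + z**2)/(2*z))
C(q, v) = 20 (C(q, v) = -2*(1/2 + (1/2)*3)*(-5) = -2*(1/2 + 3/2)*(-5) = -2*2*(-5) = -4*(-5) = 20)
(33 + C(1, (-1 + 1)*(-1)))**2 = (33 + 20)**2 = 53**2 = 2809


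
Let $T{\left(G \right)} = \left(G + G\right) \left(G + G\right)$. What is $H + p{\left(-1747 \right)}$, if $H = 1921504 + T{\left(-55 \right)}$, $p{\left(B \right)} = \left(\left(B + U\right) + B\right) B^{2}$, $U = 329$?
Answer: $-9657674881$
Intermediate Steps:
$T{\left(G \right)} = 4 G^{2}$ ($T{\left(G \right)} = 2 G 2 G = 4 G^{2}$)
$p{\left(B \right)} = B^{2} \left(329 + 2 B\right)$ ($p{\left(B \right)} = \left(\left(B + 329\right) + B\right) B^{2} = \left(\left(329 + B\right) + B\right) B^{2} = \left(329 + 2 B\right) B^{2} = B^{2} \left(329 + 2 B\right)$)
$H = 1933604$ ($H = 1921504 + 4 \left(-55\right)^{2} = 1921504 + 4 \cdot 3025 = 1921504 + 12100 = 1933604$)
$H + p{\left(-1747 \right)} = 1933604 + \left(-1747\right)^{2} \left(329 + 2 \left(-1747\right)\right) = 1933604 + 3052009 \left(329 - 3494\right) = 1933604 + 3052009 \left(-3165\right) = 1933604 - 9659608485 = -9657674881$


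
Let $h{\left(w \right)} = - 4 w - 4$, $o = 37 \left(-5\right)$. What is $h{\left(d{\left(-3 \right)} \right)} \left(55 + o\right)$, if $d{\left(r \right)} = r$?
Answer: $-1040$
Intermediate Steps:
$o = -185$
$h{\left(w \right)} = -4 - 4 w$
$h{\left(d{\left(-3 \right)} \right)} \left(55 + o\right) = \left(-4 - -12\right) \left(55 - 185\right) = \left(-4 + 12\right) \left(-130\right) = 8 \left(-130\right) = -1040$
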